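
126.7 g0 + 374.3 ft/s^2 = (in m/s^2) 1 g0 = 9.80665 m/s^2, so 126.7 g0 = 126.7 * 9.80665 = 1242.5026 m/s^2. 1 ft/s^2 = 0.3048 m/s^2, so 374.3 ft/s^2 = 374.3 * 0.3048 = 114.08664 m/s^2. Sum: 1242.5026 + 114.08664 = 1356.5892 m/s^2. Result: 1356.5892 m/s^2 ≈ 1357 m/s^2 (4 s.f.). Final answer: 1357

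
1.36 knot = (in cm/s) 69.96. Check: 1 knot = 0.51444444 m/s, so 1.36 knot = 1.36 * 0.51444444 = 0.69964444 m/s. 1 cm/s = 0.01 m/s, so 0.69964444 m/s = 0.69964444 / 0.01 = 69.964444 cm/s ≈ 69.96 cm/s (4 s.f.).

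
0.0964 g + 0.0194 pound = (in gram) 1 g = 0.001 kg, so 0.0964 g = 0.0964 * 0.001 = 9.64e-05 kg. 1 pound = 0.45359237 kg, so 0.0194 pound = 0.0194 * 0.45359237 = 0.008799692 kg. Sum: 9.64e-05 + 0.008799692 = 0.008896092 kg. 1 gram = 0.001 kg, so 0.008896092 kg = 0.008896092 / 0.001 = 8.896092 gram ≈ 8.896 gram (4 s.f.). Final answer: 8.896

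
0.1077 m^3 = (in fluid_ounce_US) 1 fluid_ounce_US = 2.957353e-05 m^3, so 0.1077 m^3 = 0.1077 / 2.957353e-05 = 3641.7702 fluid_ounce_US ≈ 3642 fluid_ounce_US (4 s.f.). Final answer: 3642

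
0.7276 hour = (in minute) 43.66. Check: 1 hour = 3600 s, so 0.7276 hour = 0.7276 * 3600 = 2619.36 s. 1 minute = 60 s, so 2619.36 s = 2619.36 / 60 = 43.656 minute ≈ 43.66 minute (4 s.f.).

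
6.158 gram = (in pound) 1 gram = 0.001 kg, so 6.158 gram = 6.158 * 0.001 = 0.006158 kg. 1 pound = 0.45359237 kg, so 0.006158 kg = 0.006158 / 0.45359237 = 0.013576066 pound ≈ 0.01358 pound (4 s.f.). Final answer: 0.01358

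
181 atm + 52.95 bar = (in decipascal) 1 atm = 101325 Pa, so 181 atm = 181 * 101325 = 18339825 Pa. 1 bar = 100000 Pa, so 52.95 bar = 52.95 * 100000 = 5295000 Pa. Sum: 18339825 + 5295000 = 23634825 Pa. 1 decipascal = 0.1 Pa, so 23634825 Pa = 23634825 / 0.1 = 2.3634825e+08 decipascal ≈ 2.363e+08 decipascal (4 s.f.). Final answer: 2.363e+08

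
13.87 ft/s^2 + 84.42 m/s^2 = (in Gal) 8865. Check: 1 ft/s^2 = 0.3048 m/s^2, so 13.87 ft/s^2 = 13.87 * 0.3048 = 4.227576 m/s^2. 84.42 m/s^2 is already in m/s^2. Sum: 4.227576 + 84.42 = 88.647576 m/s^2. 1 Gal = 0.01 m/s^2, so 88.647576 m/s^2 = 88.647576 / 0.01 = 8864.7576 Gal ≈ 8865 Gal (4 s.f.).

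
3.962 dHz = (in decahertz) 0.03962. Check: 1 dHz = 0.1 Hz, so 3.962 dHz = 3.962 * 0.1 = 0.3962 Hz. 1 decahertz = 10 Hz, so 0.3962 Hz = 0.3962 / 10 = 0.03962 decahertz.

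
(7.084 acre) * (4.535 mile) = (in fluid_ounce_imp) 7.364e+12. Check: 1 acre = 4046.8564 m^2, so 7.084 acre = 7.084 * 4046.8564 = 28667.931 m^2. 1 mile = 1609.344 m, so 4.535 mile = 4.535 * 1609.344 = 7298.375 m. Combine: 28667.931 m^2 * 7298.375 m = 2.0922931e+08 m^3. 1 fluid_ounce_imp = 2.8413063e-05 m^3, so 2.0922931e+08 m^3 = 2.0922931e+08 / 2.8413063e-05 = 7.3638423e+12 fluid_ounce_imp ≈ 7.364e+12 fluid_ounce_imp (4 s.f.).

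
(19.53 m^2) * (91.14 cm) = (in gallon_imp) 3915. Check: 19.53 m^2 is already in m^2. 1 cm = 0.01 m, so 91.14 cm = 91.14 * 0.01 = 0.9114 m. Combine: 19.53 m^2 * 0.9114 m = 17.799642 m^3. 1 gallon_imp = 0.00454609 m^3, so 17.799642 m^3 = 17.799642 / 0.00454609 = 3915.3739 gallon_imp ≈ 3915 gallon_imp (4 s.f.).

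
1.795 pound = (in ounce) 1 pound = 0.45359237 kg, so 1.795 pound = 1.795 * 0.45359237 = 0.8141983 kg. 1 ounce = 0.028349523 kg, so 0.8141983 kg = 0.8141983 / 0.028349523 = 28.72 ounce. Final answer: 28.72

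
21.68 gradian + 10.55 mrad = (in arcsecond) 1 gradian = 0.015707963 rad, so 21.68 gradian = 21.68 * 0.015707963 = 0.34054864 rad. 1 mrad = 0.001 rad, so 10.55 mrad = 10.55 * 0.001 = 0.01055 rad. Sum: 0.34054864 + 0.01055 = 0.35109864 rad. 1 arcsecond = 4.8481368e-06 rad, so 0.35109864 rad = 0.35109864 / 4.8481368e-06 = 72419.294 arcsecond ≈ 7.242e+04 arcsecond (4 s.f.). Final answer: 7.242e+04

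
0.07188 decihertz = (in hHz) 7.188e-05. Check: 1 decihertz = 0.1 Hz, so 0.07188 decihertz = 0.07188 * 0.1 = 0.007188 Hz. 1 hHz = 100 Hz, so 0.007188 Hz = 0.007188 / 100 = 7.188e-05 hHz.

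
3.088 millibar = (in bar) 1 millibar = 100 Pa, so 3.088 millibar = 3.088 * 100 = 308.8 Pa. 1 bar = 100000 Pa, so 308.8 Pa = 308.8 / 100000 = 0.003088 bar. Final answer: 0.003088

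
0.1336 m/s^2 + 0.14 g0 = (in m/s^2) 1.507. Check: 0.1336 m/s^2 is already in m/s^2. 1 g0 = 9.80665 m/s^2, so 0.14 g0 = 0.14 * 9.80665 = 1.372931 m/s^2. Sum: 0.1336 + 1.372931 = 1.506531 m/s^2. Result: 1.506531 m/s^2 ≈ 1.507 m/s^2 (4 s.f.).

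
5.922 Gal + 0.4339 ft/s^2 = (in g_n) 0.01952. Check: 1 Gal = 0.01 m/s^2, so 5.922 Gal = 5.922 * 0.01 = 0.05922 m/s^2. 1 ft/s^2 = 0.3048 m/s^2, so 0.4339 ft/s^2 = 0.4339 * 0.3048 = 0.13225272 m/s^2. Sum: 0.05922 + 0.13225272 = 0.19147272 m/s^2. 1 g_n = 9.80665 m/s^2, so 0.19147272 m/s^2 = 0.19147272 / 9.80665 = 0.019524784 g_n ≈ 0.01952 g_n (4 s.f.).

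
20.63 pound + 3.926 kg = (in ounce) 468.6. Check: 1 pound = 0.45359237 kg, so 20.63 pound = 20.63 * 0.45359237 = 9.3576106 kg. 3.926 kg is already in kg. Sum: 9.3576106 + 3.926 = 13.283611 kg. 1 ounce = 0.028349523 kg, so 13.283611 kg = 13.283611 / 0.028349523 = 468.56557 ounce ≈ 468.6 ounce (4 s.f.).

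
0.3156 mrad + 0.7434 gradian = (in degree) 0.6871. Check: 1 mrad = 0.001 rad, so 0.3156 mrad = 0.3156 * 0.001 = 0.0003156 rad. 1 gradian = 0.015707963 rad, so 0.7434 gradian = 0.7434 * 0.015707963 = 0.0116773 rad. Sum: 0.0003156 + 0.0116773 = 0.0119929 rad. 1 degree = 0.017453293 rad, so 0.0119929 rad = 0.0119929 / 0.017453293 = 0.68714255 degree ≈ 0.6871 degree (4 s.f.).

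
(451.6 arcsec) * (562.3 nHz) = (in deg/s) 7.054e-08. Check: 1 arcsec = 4.8481368e-06 rad, so 451.6 arcsec = 451.6 * 4.8481368e-06 = 0.0021894186 rad. 1 nHz = 1e-09 Hz, so 562.3 nHz = 562.3 * 1e-09 = 5.623e-07 Hz. Combine: 0.0021894186 rad * 5.623e-07 Hz = 1.2311101e-09 rad/s. 1 deg/s = 0.017453293 rad/s, so 1.2311101e-09 rad/s = 1.2311101e-09 / 0.017453293 = 7.0537411e-08 deg/s ≈ 7.054e-08 deg/s (4 s.f.).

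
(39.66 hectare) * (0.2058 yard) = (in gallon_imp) 1 hectare = 10000 m^2, so 39.66 hectare = 39.66 * 10000 = 396600 m^2. 1 yard = 0.9144 m, so 0.2058 yard = 0.2058 * 0.9144 = 0.18818352 m. Combine: 396600 m^2 * 0.18818352 m = 74633.584 m^3. 1 gallon_imp = 0.00454609 m^3, so 74633.584 m^3 = 74633.584 / 0.00454609 = 16417093 gallon_imp ≈ 1.642e+07 gallon_imp (4 s.f.). Final answer: 1.642e+07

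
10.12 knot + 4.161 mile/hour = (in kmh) 1 knot = 0.51444444 m/s, so 10.12 knot = 10.12 * 0.51444444 = 5.2061778 m/s. 1 mile/hour = 0.44704 m/s, so 4.161 mile/hour = 4.161 * 0.44704 = 1.8601334 m/s. Sum: 5.2061778 + 1.8601334 = 7.0663112 m/s. 1 kmh = 0.27777778 m/s, so 7.0663112 m/s = 7.0663112 / 0.27777778 = 25.43872 kmh ≈ 25.44 kmh (4 s.f.). Final answer: 25.44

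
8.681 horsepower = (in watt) 1 horsepower = 745.69987 W, so 8.681 horsepower = 8.681 * 745.69987 = 6473.4206 W. 6473.4206 W = 6473.4206 watt ≈ 6473 watt (4 s.f.). Final answer: 6473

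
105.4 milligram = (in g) 0.1054. Check: 1 milligram = 1e-06 kg, so 105.4 milligram = 105.4 * 1e-06 = 0.0001054 kg. 1 g = 0.001 kg, so 0.0001054 kg = 0.0001054 / 0.001 = 0.1054 g.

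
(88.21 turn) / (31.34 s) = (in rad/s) 1 turn = 6.2831853 rad, so 88.21 turn = 88.21 * 6.2831853 = 554.23978 rad. 31.34 s is already in s. Combine: 554.23978 rad / 31.34 s = 17.684741 rad/s. Result: 17.684741 rad/s ≈ 17.68 rad/s (4 s.f.). Final answer: 17.68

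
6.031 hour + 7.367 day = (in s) 6.582e+05. Check: 1 hour = 3600 s, so 6.031 hour = 6.031 * 3600 = 21711.6 s. 1 day = 86400 s, so 7.367 day = 7.367 * 86400 = 636508.8 s. Sum: 21711.6 + 636508.8 = 658220.4 s. Result: 658220.4 s ≈ 6.582e+05 s (4 s.f.).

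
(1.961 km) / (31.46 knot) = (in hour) 1 km = 1000 m, so 1.961 km = 1.961 * 1000 = 1961 m. 1 knot = 0.51444444 m/s, so 31.46 knot = 31.46 * 0.51444444 = 16.184422 m/s. Combine: 1961 m / 16.184422 m/s = 121.16589 s. 1 hour = 3600 s, so 121.16589 s = 121.16589 / 3600 = 0.033657193 hour ≈ 0.03366 hour (4 s.f.). Final answer: 0.03366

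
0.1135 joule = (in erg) 1.135e+06. Check: 0.1135 joule = 0.1135 J. 1 erg = 1e-07 J, so 0.1135 J = 0.1135 / 1e-07 = 1135000 erg ≈ 1.135e+06 erg (4 s.f.).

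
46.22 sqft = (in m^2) 4.294. Check: 1 sqft = 0.09290304 m^2, so 46.22 sqft = 46.22 * 0.09290304 = 4.2939785 m^2. Result: 4.2939785 m^2 ≈ 4.294 m^2 (4 s.f.).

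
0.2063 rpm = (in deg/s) 1.238. Check: 1 rpm = 0.10471976 rad/s, so 0.2063 rpm = 0.2063 * 0.10471976 = 0.021603685 rad/s. 1 deg/s = 0.017453293 rad/s, so 0.021603685 rad/s = 0.021603685 / 0.017453293 = 1.2378 deg/s ≈ 1.238 deg/s (4 s.f.).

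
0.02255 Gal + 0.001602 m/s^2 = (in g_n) 1 Gal = 0.01 m/s^2, so 0.02255 Gal = 0.02255 * 0.01 = 0.0002255 m/s^2. 0.001602 m/s^2 is already in m/s^2. Sum: 0.0002255 + 0.001602 = 0.0018275 m/s^2. 1 g_n = 9.80665 m/s^2, so 0.0018275 m/s^2 = 0.0018275 / 9.80665 = 0.00018635314 g_n ≈ 0.0001864 g_n (4 s.f.). Final answer: 0.0001864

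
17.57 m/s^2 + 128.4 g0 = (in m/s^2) 17.57 m/s^2 is already in m/s^2. 1 g0 = 9.80665 m/s^2, so 128.4 g0 = 128.4 * 9.80665 = 1259.1739 m/s^2. Sum: 17.57 + 1259.1739 = 1276.7439 m/s^2. Result: 1276.7439 m/s^2 ≈ 1277 m/s^2 (4 s.f.). Final answer: 1277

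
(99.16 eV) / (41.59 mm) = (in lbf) 8.588e-17. Check: 1 eV = 1.6021766e-19 J, so 99.16 eV = 99.16 * 1.6021766e-19 = 1.5887184e-17 J. 1 mm = 0.001 m, so 41.59 mm = 41.59 * 0.001 = 0.04159 m. Combine: 1.5887184e-17 J / 0.04159 m = 3.8199528e-16 N. 1 lbf = 4.4482216 N, so 3.8199528e-16 N = 3.8199528e-16 / 4.4482216 = 8.5875954e-17 lbf ≈ 8.588e-17 lbf (4 s.f.).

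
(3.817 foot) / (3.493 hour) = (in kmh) 1 foot = 0.3048 m, so 3.817 foot = 3.817 * 0.3048 = 1.1634216 m. 1 hour = 3600 s, so 3.493 hour = 3.493 * 3600 = 12574.8 s. Combine: 1.1634216 m / 12574.8 s = 9.2520088e-05 m/s. 1 kmh = 0.27777778 m/s, so 9.2520088e-05 m/s = 9.2520088e-05 / 0.27777778 = 0.00033307232 kmh ≈ 0.0003331 kmh (4 s.f.). Final answer: 0.0003331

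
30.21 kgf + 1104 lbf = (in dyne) 1 kgf = 9.80665 N, so 30.21 kgf = 30.21 * 9.80665 = 296.2589 N. 1 lbf = 4.4482216 N, so 1104 lbf = 1104 * 4.4482216 = 4910.8367 N. Sum: 296.2589 + 4910.8367 = 5207.0956 N. 1 dyne = 1e-05 N, so 5207.0956 N = 5207.0956 / 1e-05 = 5.2070956e+08 dyne ≈ 5.207e+08 dyne (4 s.f.). Final answer: 5.207e+08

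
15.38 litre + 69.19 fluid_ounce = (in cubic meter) 1 litre = 0.001 m^3, so 15.38 litre = 15.38 * 0.001 = 0.01538 m^3. 1 fluid_ounce = 2.957353e-05 m^3, so 69.19 fluid_ounce = 69.19 * 2.957353e-05 = 0.0020461925 m^3. Sum: 0.01538 + 0.0020461925 = 0.017426193 m^3. 0.017426193 m^3 = 0.017426193 cubic meter ≈ 0.01743 cubic meter (4 s.f.). Final answer: 0.01743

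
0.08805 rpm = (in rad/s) 0.009221. Check: 1 rpm = 0.10471976 rad/s, so 0.08805 rpm = 0.08805 * 0.10471976 = 0.0092205744 rad/s. Result: 0.0092205744 rad/s ≈ 0.009221 rad/s (4 s.f.).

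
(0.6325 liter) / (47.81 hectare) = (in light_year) 1 liter = 0.001 m^3, so 0.6325 liter = 0.6325 * 0.001 = 0.0006325 m^3. 1 hectare = 10000 m^2, so 47.81 hectare = 47.81 * 10000 = 478100 m^2. Combine: 0.0006325 m^3 / 478100 m^2 = 1.322945e-09 m. 1 light_year = 9.4607305e+15 m, so 1.322945e-09 m = 1.322945e-09 / 9.4607305e+15 = 1.398354e-25 light_year ≈ 1.398e-25 light_year (4 s.f.). Final answer: 1.398e-25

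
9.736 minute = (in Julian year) 1.851e-05. Check: 1 minute = 60 s, so 9.736 minute = 9.736 * 60 = 584.16 s. 1 Julian year = 31557600 s, so 584.16 s = 584.16 / 31557600 = 1.8510913e-05 Julian year ≈ 1.851e-05 Julian year (4 s.f.).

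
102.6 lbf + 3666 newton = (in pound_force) 926.7. Check: 1 lbf = 4.4482216 N, so 102.6 lbf = 102.6 * 4.4482216 = 456.38754 N. 3666 newton = 3666 N. Sum: 456.38754 + 3666 = 4122.3875 N. 1 pound_force = 4.4482216 N, so 4122.3875 N = 4122.3875 / 4.4482216 = 926.74959 pound_force ≈ 926.7 pound_force (4 s.f.).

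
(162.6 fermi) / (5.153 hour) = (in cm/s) 8.765e-16. Check: 1 fermi = 1e-15 m, so 162.6 fermi = 162.6 * 1e-15 = 1.626e-13 m. 1 hour = 3600 s, so 5.153 hour = 5.153 * 3600 = 18550.8 s. Combine: 1.626e-13 m / 18550.8 s = 8.7651206e-18 m/s. 1 cm/s = 0.01 m/s, so 8.7651206e-18 m/s = 8.7651206e-18 / 0.01 = 8.7651206e-16 cm/s ≈ 8.765e-16 cm/s (4 s.f.).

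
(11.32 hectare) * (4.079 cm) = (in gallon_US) 1.22e+06. Check: 1 hectare = 10000 m^2, so 11.32 hectare = 11.32 * 10000 = 113200 m^2. 1 cm = 0.01 m, so 4.079 cm = 4.079 * 0.01 = 0.04079 m. Combine: 113200 m^2 * 0.04079 m = 4617.428 m^3. 1 gallon_US = 0.0037854118 m^3, so 4617.428 m^3 = 4617.428 / 0.0037854118 = 1219795.4 gallon_US ≈ 1.22e+06 gallon_US (4 s.f.).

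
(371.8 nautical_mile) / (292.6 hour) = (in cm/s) 1 nautical_mile = 1852 m, so 371.8 nautical_mile = 371.8 * 1852 = 688573.6 m. 1 hour = 3600 s, so 292.6 hour = 292.6 * 3600 = 1053360 s. Combine: 688573.6 m / 1053360 s = 0.65369256 m/s. 1 cm/s = 0.01 m/s, so 0.65369256 m/s = 0.65369256 / 0.01 = 65.369256 cm/s ≈ 65.37 cm/s (4 s.f.). Final answer: 65.37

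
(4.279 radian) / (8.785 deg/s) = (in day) 0.000323. Check: 4.279 radian = 4.279 rad. 1 deg/s = 0.017453293 rad/s, so 8.785 deg/s = 8.785 * 0.017453293 = 0.15332717 rad/s. Combine: 4.279 rad / 0.15332717 rad/s = 27.907643 s. 1 day = 86400 s, so 27.907643 s = 27.907643 / 86400 = 0.00032300512 day ≈ 0.000323 day (4 s.f.).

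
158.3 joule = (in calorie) 37.83. Check: 158.3 joule = 158.3 J. 1 calorie = 4.184 J, so 158.3 J = 158.3 / 4.184 = 37.834608 calorie ≈ 37.83 calorie (4 s.f.).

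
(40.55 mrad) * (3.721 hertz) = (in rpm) 1.441. Check: 1 mrad = 0.001 rad, so 40.55 mrad = 40.55 * 0.001 = 0.04055 rad. 3.721 hertz = 3.721 Hz. Combine: 0.04055 rad * 3.721 Hz = 0.15088655 rad/s. 1 rpm = 0.10471976 rad/s, so 0.15088655 rad/s = 0.15088655 / 0.10471976 = 1.4408604 rpm ≈ 1.441 rpm (4 s.f.).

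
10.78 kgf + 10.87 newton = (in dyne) 1 kgf = 9.80665 N, so 10.78 kgf = 10.78 * 9.80665 = 105.71569 N. 10.87 newton = 10.87 N. Sum: 105.71569 + 10.87 = 116.58569 N. 1 dyne = 1e-05 N, so 116.58569 N = 116.58569 / 1e-05 = 11658569 dyne ≈ 1.166e+07 dyne (4 s.f.). Final answer: 1.166e+07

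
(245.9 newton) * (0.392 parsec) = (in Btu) 2.819e+15. Check: 245.9 newton = 245.9 N. 1 parsec = 3.0856776e+16 m, so 0.392 parsec = 0.392 * 3.0856776e+16 = 1.2095856e+16 m. Combine: 245.9 N * 1.2095856e+16 m = 2.974371e+18 J. 1 Btu = 1055.0559 J, so 2.974371e+18 J = 2.974371e+18 / 1055.0559 = 2.8191598e+15 Btu ≈ 2.819e+15 Btu (4 s.f.).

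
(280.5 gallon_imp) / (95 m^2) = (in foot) 1 gallon_imp = 0.00454609 m^3, so 280.5 gallon_imp = 280.5 * 0.00454609 = 1.2751782 m^3. 95 m^2 is already in m^2. Combine: 1.2751782 m^3 / 95 m^2 = 0.013422929 m. 1 foot = 0.3048 m, so 0.013422929 m = 0.013422929 / 0.3048 = 0.044038481 foot ≈ 0.04404 foot (4 s.f.). Final answer: 0.04404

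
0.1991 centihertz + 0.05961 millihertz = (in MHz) 1 centihertz = 0.01 Hz, so 0.1991 centihertz = 0.1991 * 0.01 = 0.001991 Hz. 1 millihertz = 0.001 Hz, so 0.05961 millihertz = 0.05961 * 0.001 = 5.961e-05 Hz. Sum: 0.001991 + 5.961e-05 = 0.00205061 Hz. 1 MHz = 1000000 Hz, so 0.00205061 Hz = 0.00205061 / 1000000 = 2.05061e-09 MHz ≈ 2.051e-09 MHz (4 s.f.). Final answer: 2.051e-09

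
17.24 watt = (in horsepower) 17.24 watt = 17.24 W. 1 horsepower = 745.69987 W, so 17.24 W = 17.24 / 745.69987 = 0.023119221 horsepower ≈ 0.02312 horsepower (4 s.f.). Final answer: 0.02312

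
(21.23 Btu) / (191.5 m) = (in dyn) 1.17e+07. Check: 1 Btu = 1055.0559 J, so 21.23 Btu = 21.23 * 1055.0559 = 22398.836 J. 191.5 m is already in m. Combine: 22398.836 J / 191.5 m = 116.9652 N. 1 dyn = 1e-05 N, so 116.9652 N = 116.9652 / 1e-05 = 11696520 dyn ≈ 1.17e+07 dyn (4 s.f.).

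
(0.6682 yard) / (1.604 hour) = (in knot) 0.0002057. Check: 1 yard = 0.9144 m, so 0.6682 yard = 0.6682 * 0.9144 = 0.61100208 m. 1 hour = 3600 s, so 1.604 hour = 1.604 * 3600 = 5774.4 s. Combine: 0.61100208 m / 5774.4 s = 0.00010581222 m/s. 1 knot = 0.51444444 m/s, so 0.00010581222 m/s = 0.00010581222 / 0.51444444 = 0.0002056825 knot ≈ 0.0002057 knot (4 s.f.).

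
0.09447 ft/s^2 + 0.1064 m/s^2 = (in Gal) 1 ft/s^2 = 0.3048 m/s^2, so 0.09447 ft/s^2 = 0.09447 * 0.3048 = 0.028794456 m/s^2. 0.1064 m/s^2 is already in m/s^2. Sum: 0.028794456 + 0.1064 = 0.13519446 m/s^2. 1 Gal = 0.01 m/s^2, so 0.13519446 m/s^2 = 0.13519446 / 0.01 = 13.519446 Gal ≈ 13.52 Gal (4 s.f.). Final answer: 13.52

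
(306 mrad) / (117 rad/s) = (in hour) 7.265e-07. Check: 1 mrad = 0.001 rad, so 306 mrad = 306 * 0.001 = 0.306 rad. 117 rad/s is already in rad/s. Combine: 0.306 rad / 117 rad/s = 0.0026153846 s. 1 hour = 3600 s, so 0.0026153846 s = 0.0026153846 / 3600 = 7.2649573e-07 hour ≈ 7.265e-07 hour (4 s.f.).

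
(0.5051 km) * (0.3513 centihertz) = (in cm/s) 1 km = 1000 m, so 0.5051 km = 0.5051 * 1000 = 505.1 m. 1 centihertz = 0.01 Hz, so 0.3513 centihertz = 0.3513 * 0.01 = 0.003513 Hz. Combine: 505.1 m * 0.003513 Hz = 1.7744163 m/s. 1 cm/s = 0.01 m/s, so 1.7744163 m/s = 1.7744163 / 0.01 = 177.44163 cm/s ≈ 177.4 cm/s (4 s.f.). Final answer: 177.4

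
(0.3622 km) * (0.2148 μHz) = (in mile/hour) 0.000174. Check: 1 km = 1000 m, so 0.3622 km = 0.3622 * 1000 = 362.2 m. 1 μHz = 1e-06 Hz, so 0.2148 μHz = 0.2148 * 1e-06 = 2.148e-07 Hz. Combine: 362.2 m * 2.148e-07 Hz = 7.780056e-05 m/s. 1 mile/hour = 0.44704 m/s, so 7.780056e-05 m/s = 7.780056e-05 / 0.44704 = 0.0001740349 mile/hour ≈ 0.000174 mile/hour (4 s.f.).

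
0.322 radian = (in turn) 0.322 radian = 0.322 rad. 1 turn = 6.2831853 rad, so 0.322 rad = 0.322 / 6.2831853 = 0.051247892 turn ≈ 0.05125 turn (4 s.f.). Final answer: 0.05125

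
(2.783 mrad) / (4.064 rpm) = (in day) 7.569e-08. Check: 1 mrad = 0.001 rad, so 2.783 mrad = 2.783 * 0.001 = 0.002783 rad. 1 rpm = 0.10471976 rad/s, so 4.064 rpm = 4.064 * 0.10471976 = 0.42558108 rad/s. Combine: 0.002783 rad / 0.42558108 rad/s = 0.0065392944 s. 1 day = 86400 s, so 0.0065392944 s = 0.0065392944 / 86400 = 7.5686278e-08 day ≈ 7.569e-08 day (4 s.f.).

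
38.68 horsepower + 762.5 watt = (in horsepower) 1 horsepower = 745.69987 W, so 38.68 horsepower = 38.68 * 745.69987 = 28843.671 W. 762.5 watt = 762.5 W. Sum: 28843.671 + 762.5 = 29606.171 W. 1 horsepower = 745.69987 W, so 29606.171 W = 29606.171 / 745.69987 = 39.702529 horsepower ≈ 39.7 horsepower (4 s.f.). Final answer: 39.7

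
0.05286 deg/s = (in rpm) 0.00881. Check: 1 deg/s = 0.017453293 rad/s, so 0.05286 deg/s = 0.05286 * 0.017453293 = 0.00092258104 rad/s. 1 rpm = 0.10471976 rad/s, so 0.00092258104 rad/s = 0.00092258104 / 0.10471976 = 0.00881 rpm.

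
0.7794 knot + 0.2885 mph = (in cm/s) 1 knot = 0.51444444 m/s, so 0.7794 knot = 0.7794 * 0.51444444 = 0.400958 m/s. 1 mph = 0.44704 m/s, so 0.2885 mph = 0.2885 * 0.44704 = 0.12897104 m/s. Sum: 0.400958 + 0.12897104 = 0.52992904 m/s. 1 cm/s = 0.01 m/s, so 0.52992904 m/s = 0.52992904 / 0.01 = 52.992904 cm/s ≈ 52.99 cm/s (4 s.f.). Final answer: 52.99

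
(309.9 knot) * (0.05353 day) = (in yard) 1 knot = 0.51444444 m/s, so 309.9 knot = 309.9 * 0.51444444 = 159.42633 m/s. 1 day = 86400 s, so 0.05353 day = 0.05353 * 86400 = 4624.992 s. Combine: 159.42633 m/s * 4624.992 s = 737345.52 m. 1 yard = 0.9144 m, so 737345.52 m = 737345.52 / 0.9144 = 806370.86 yard ≈ 8.064e+05 yard (4 s.f.). Final answer: 8.064e+05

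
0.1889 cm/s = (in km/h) 0.0068. Check: 1 cm/s = 0.01 m/s, so 0.1889 cm/s = 0.1889 * 0.01 = 0.001889 m/s. 1 km/h = 0.27777778 m/s, so 0.001889 m/s = 0.001889 / 0.27777778 = 0.0068004 km/h ≈ 0.0068 km/h (4 s.f.).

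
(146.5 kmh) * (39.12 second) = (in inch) 6.268e+04. Check: 1 kmh = 0.27777778 m/s, so 146.5 kmh = 146.5 * 0.27777778 = 40.694444 m/s. 39.12 second = 39.12 s. Combine: 40.694444 m/s * 39.12 s = 1591.9667 m. 1 inch = 0.0254 m, so 1591.9667 m = 1591.9667 / 0.0254 = 62675.853 inch ≈ 6.268e+04 inch (4 s.f.).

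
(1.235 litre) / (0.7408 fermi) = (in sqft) 1 litre = 0.001 m^3, so 1.235 litre = 1.235 * 0.001 = 0.001235 m^3. 1 fermi = 1e-15 m, so 0.7408 fermi = 0.7408 * 1e-15 = 7.408e-16 m. Combine: 0.001235 m^3 / 7.408e-16 m = 1.6671166e+12 m^2. 1 sqft = 0.09290304 m^2, so 1.6671166e+12 m^2 = 1.6671166e+12 / 0.09290304 = 1.7944694e+13 sqft ≈ 1.794e+13 sqft (4 s.f.). Final answer: 1.794e+13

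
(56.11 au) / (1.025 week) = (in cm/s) 1.354e+09. Check: 1 au = 1.4959787e+11 m, so 56.11 au = 56.11 * 1.4959787e+11 = 8.3939365e+12 m. 1 week = 604800 s, so 1.025 week = 1.025 * 604800 = 619920 s. Combine: 8.3939365e+12 m / 619920 s = 13540354 m/s. 1 cm/s = 0.01 m/s, so 13540354 m/s = 13540354 / 0.01 = 1.3540354e+09 cm/s ≈ 1.354e+09 cm/s (4 s.f.).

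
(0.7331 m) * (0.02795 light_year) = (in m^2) 0.7331 m is already in m. 1 light_year = 9.4607305e+15 m, so 0.02795 light_year = 0.02795 * 9.4607305e+15 = 2.6442742e+14 m. Combine: 0.7331 m * 2.6442742e+14 m = 1.9385174e+14 m^2. Result: 1.9385174e+14 m^2 ≈ 1.939e+14 m^2 (4 s.f.). Final answer: 1.939e+14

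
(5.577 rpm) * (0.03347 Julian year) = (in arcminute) 1 rpm = 0.10471976 rad/s, so 5.577 rpm = 5.577 * 0.10471976 = 0.58402207 rad/s. 1 Julian year = 31557600 s, so 0.03347 Julian year = 0.03347 * 31557600 = 1056232.9 s. Combine: 0.58402207 rad/s * 1056232.9 s = 616863.31 rad. 1 arcminute = 0.00029088821 rad, so 616863.31 rad = 616863.31 / 0.00029088821 = 2.1206199e+09 arcminute ≈ 2.121e+09 arcminute (4 s.f.). Final answer: 2.121e+09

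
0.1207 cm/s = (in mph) 0.0027. Check: 1 cm/s = 0.01 m/s, so 0.1207 cm/s = 0.1207 * 0.01 = 0.001207 m/s. 1 mph = 0.44704 m/s, so 0.001207 m/s = 0.001207 / 0.44704 = 0.0026999821 mph ≈ 0.0027 mph (4 s.f.).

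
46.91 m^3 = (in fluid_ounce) 1 fluid_ounce = 2.957353e-05 m^3, so 46.91 m^3 = 46.91 / 2.957353e-05 = 1586215.8 fluid_ounce ≈ 1.586e+06 fluid_ounce (4 s.f.). Final answer: 1.586e+06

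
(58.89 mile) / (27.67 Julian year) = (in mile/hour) 1 mile = 1609.344 m, so 58.89 mile = 58.89 * 1609.344 = 94774.268 m. 1 Julian year = 31557600 s, so 27.67 Julian year = 27.67 * 31557600 = 8.7319879e+08 s. Combine: 94774.268 m / 8.7319879e+08 s = 0.00010853688 m/s. 1 mile/hour = 0.44704 m/s, so 0.00010853688 m/s = 0.00010853688 / 0.44704 = 0.00024279007 mile/hour ≈ 0.0002428 mile/hour (4 s.f.). Final answer: 0.0002428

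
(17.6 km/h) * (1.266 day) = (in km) 1 km/h = 0.27777778 m/s, so 17.6 km/h = 17.6 * 0.27777778 = 4.8888889 m/s. 1 day = 86400 s, so 1.266 day = 1.266 * 86400 = 109382.4 s. Combine: 4.8888889 m/s * 109382.4 s = 534758.4 m. 1 km = 1000 m, so 534758.4 m = 534758.4 / 1000 = 534.7584 km ≈ 534.8 km (4 s.f.). Final answer: 534.8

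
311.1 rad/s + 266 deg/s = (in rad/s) 311.1 rad/s is already in rad/s. 1 deg/s = 0.017453293 rad/s, so 266 deg/s = 266 * 0.017453293 = 4.6425758 rad/s. Sum: 311.1 + 4.6425758 = 315.74258 rad/s. Result: 315.74258 rad/s ≈ 315.7 rad/s (4 s.f.). Final answer: 315.7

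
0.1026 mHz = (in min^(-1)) 0.006156. Check: 1 mHz = 0.001 Hz, so 0.1026 mHz = 0.1026 * 0.001 = 0.0001026 Hz. 1 min^(-1) = 0.016666667 Hz, so 0.0001026 Hz = 0.0001026 / 0.016666667 = 0.006156 min^(-1).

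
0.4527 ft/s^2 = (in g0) 0.01407. Check: 1 ft/s^2 = 0.3048 m/s^2, so 0.4527 ft/s^2 = 0.4527 * 0.3048 = 0.13798296 m/s^2. 1 g0 = 9.80665 m/s^2, so 0.13798296 m/s^2 = 0.13798296 / 9.80665 = 0.014070346 g0 ≈ 0.01407 g0 (4 s.f.).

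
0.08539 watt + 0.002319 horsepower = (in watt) 0.08539 watt = 0.08539 W. 1 horsepower = 745.69987 W, so 0.002319 horsepower = 0.002319 * 745.69987 = 1.729278 W. Sum: 0.08539 + 1.729278 = 1.814668 W. 1.814668 W = 1.814668 watt ≈ 1.815 watt (4 s.f.). Final answer: 1.815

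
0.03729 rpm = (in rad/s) 1 rpm = 0.10471976 rad/s, so 0.03729 rpm = 0.03729 * 0.10471976 = 0.0039049997 rad/s. Result: 0.0039049997 rad/s ≈ 0.003905 rad/s (4 s.f.). Final answer: 0.003905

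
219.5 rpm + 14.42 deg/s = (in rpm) 221.9. Check: 1 rpm = 0.10471976 rad/s, so 219.5 rpm = 219.5 * 0.10471976 = 22.985986 rad/s. 1 deg/s = 0.017453293 rad/s, so 14.42 deg/s = 14.42 * 0.017453293 = 0.25167648 rad/s. Sum: 22.985986 + 0.25167648 = 23.237663 rad/s. 1 rpm = 0.10471976 rad/s, so 23.237663 rad/s = 23.237663 / 0.10471976 = 221.90333 rpm ≈ 221.9 rpm (4 s.f.).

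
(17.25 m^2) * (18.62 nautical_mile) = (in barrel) 3.742e+06. Check: 17.25 m^2 is already in m^2. 1 nautical_mile = 1852 m, so 18.62 nautical_mile = 18.62 * 1852 = 34484.24 m. Combine: 17.25 m^2 * 34484.24 m = 594853.14 m^3. 1 barrel = 0.15898729 m^3, so 594853.14 m^3 = 594853.14 / 0.15898729 = 3741513.7 barrel ≈ 3.742e+06 barrel (4 s.f.).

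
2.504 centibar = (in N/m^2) 2504. Check: 1 centibar = 1000 Pa, so 2.504 centibar = 2.504 * 1000 = 2504 Pa. 2504 Pa = 2504 N/m^2.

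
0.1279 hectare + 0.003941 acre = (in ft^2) 1.394e+04. Check: 1 hectare = 10000 m^2, so 0.1279 hectare = 0.1279 * 10000 = 1279 m^2. 1 acre = 4046.8564 m^2, so 0.003941 acre = 0.003941 * 4046.8564 = 15.948661 m^2. Sum: 1279 + 15.948661 = 1294.9487 m^2. 1 ft^2 = 0.09290304 m^2, so 1294.9487 m^2 = 1294.9487 / 0.09290304 = 13938.711 ft^2 ≈ 1.394e+04 ft^2 (4 s.f.).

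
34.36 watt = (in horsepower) 34.36 watt = 34.36 W. 1 horsepower = 745.69987 W, so 34.36 W = 34.36 / 745.69987 = 0.046077519 horsepower ≈ 0.04608 horsepower (4 s.f.). Final answer: 0.04608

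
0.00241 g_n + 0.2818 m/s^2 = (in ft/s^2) 1.002. Check: 1 g_n = 9.80665 m/s^2, so 0.00241 g_n = 0.00241 * 9.80665 = 0.023634026 m/s^2. 0.2818 m/s^2 is already in m/s^2. Sum: 0.023634026 + 0.2818 = 0.30543403 m/s^2. 1 ft/s^2 = 0.3048 m/s^2, so 0.30543403 m/s^2 = 0.30543403 / 0.3048 = 1.0020801 ft/s^2 ≈ 1.002 ft/s^2 (4 s.f.).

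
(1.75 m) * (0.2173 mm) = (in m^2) 0.0003803. Check: 1.75 m is already in m. 1 mm = 0.001 m, so 0.2173 mm = 0.2173 * 0.001 = 0.0002173 m. Combine: 1.75 m * 0.0002173 m = 0.000380275 m^2. Result: 0.000380275 m^2 ≈ 0.0003803 m^2 (4 s.f.).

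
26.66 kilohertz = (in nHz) 2.666e+13. Check: 1 kilohertz = 1000 Hz, so 26.66 kilohertz = 26.66 * 1000 = 26660 Hz. 1 nHz = 1e-09 Hz, so 26660 Hz = 26660 / 1e-09 = 2.666e+13 nHz.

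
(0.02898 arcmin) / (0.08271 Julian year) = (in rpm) 1 arcmin = 0.00029088821 rad, so 0.02898 arcmin = 0.02898 * 0.00029088821 = 8.4299403e-06 rad. 1 Julian year = 31557600 s, so 0.08271 Julian year = 0.08271 * 31557600 = 2610129.1 s. Combine: 8.4299403e-06 rad / 2610129.1 s = 3.2297024e-12 rad/s. 1 rpm = 0.10471976 rad/s, so 3.2297024e-12 rad/s = 3.2297024e-12 / 0.10471976 = 3.0841386e-11 rpm ≈ 3.084e-11 rpm (4 s.f.). Final answer: 3.084e-11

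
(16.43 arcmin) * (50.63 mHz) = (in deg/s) 1 arcmin = 0.00029088821 rad, so 16.43 arcmin = 16.43 * 0.00029088821 = 0.0047792933 rad. 1 mHz = 0.001 Hz, so 50.63 mHz = 50.63 * 0.001 = 0.05063 Hz. Combine: 0.0047792933 rad * 0.05063 Hz = 0.00024197562 rad/s. 1 deg/s = 0.017453293 rad/s, so 0.00024197562 rad/s = 0.00024197562 / 0.017453293 = 0.013864182 deg/s ≈ 0.01386 deg/s (4 s.f.). Final answer: 0.01386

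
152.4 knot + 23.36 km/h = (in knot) 1 knot = 0.51444444 m/s, so 152.4 knot = 152.4 * 0.51444444 = 78.401333 m/s. 1 km/h = 0.27777778 m/s, so 23.36 km/h = 23.36 * 0.27777778 = 6.4888889 m/s. Sum: 78.401333 + 6.4888889 = 84.890222 m/s. 1 knot = 0.51444444 m/s, so 84.890222 m/s = 84.890222 / 0.51444444 = 165.01339 knot ≈ 165 knot (4 s.f.). Final answer: 165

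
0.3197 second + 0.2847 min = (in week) 2.877e-05. Check: 0.3197 second = 0.3197 s. 1 min = 60 s, so 0.2847 min = 0.2847 * 60 = 17.082 s. Sum: 0.3197 + 17.082 = 17.4017 s. 1 week = 604800 s, so 17.4017 s = 17.4017 / 604800 = 2.8772652e-05 week ≈ 2.877e-05 week (4 s.f.).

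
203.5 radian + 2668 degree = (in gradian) 203.5 radian = 203.5 rad. 1 degree = 0.017453293 rad, so 2668 degree = 2668 * 0.017453293 = 46.565384 rad. Sum: 203.5 + 46.565384 = 250.06538 rad. 1 gradian = 0.015707963 rad, so 250.06538 rad = 250.06538 / 0.015707963 = 15919.657 gradian ≈ 1.592e+04 gradian (4 s.f.). Final answer: 1.592e+04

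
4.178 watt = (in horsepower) 0.005603. Check: 4.178 watt = 4.178 W. 1 horsepower = 745.69987 W, so 4.178 W = 4.178 / 745.69987 = 0.0056027903 horsepower ≈ 0.005603 horsepower (4 s.f.).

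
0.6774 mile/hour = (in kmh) 1.09. Check: 1 mile/hour = 0.44704 m/s, so 0.6774 mile/hour = 0.6774 * 0.44704 = 0.3028249 m/s. 1 kmh = 0.27777778 m/s, so 0.3028249 m/s = 0.3028249 / 0.27777778 = 1.0901696 kmh ≈ 1.09 kmh (4 s.f.).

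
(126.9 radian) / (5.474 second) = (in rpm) 221.4. Check: 126.9 radian = 126.9 rad. 5.474 second = 5.474 s. Combine: 126.9 rad / 5.474 s = 23.182316 rad/s. 1 rpm = 0.10471976 rad/s, so 23.182316 rad/s = 23.182316 / 0.10471976 = 221.37481 rpm ≈ 221.4 rpm (4 s.f.).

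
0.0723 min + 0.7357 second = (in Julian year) 1 min = 60 s, so 0.0723 min = 0.0723 * 60 = 4.338 s. 0.7357 second = 0.7357 s. Sum: 4.338 + 0.7357 = 5.0737 s. 1 Julian year = 31557600 s, so 5.0737 s = 5.0737 / 31557600 = 1.6077585e-07 Julian year ≈ 1.608e-07 Julian year (4 s.f.). Final answer: 1.608e-07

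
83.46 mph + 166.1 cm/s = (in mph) 1 mph = 0.44704 m/s, so 83.46 mph = 83.46 * 0.44704 = 37.309958 m/s. 1 cm/s = 0.01 m/s, so 166.1 cm/s = 166.1 * 0.01 = 1.661 m/s. Sum: 37.309958 + 1.661 = 38.970958 m/s. 1 mph = 0.44704 m/s, so 38.970958 m/s = 38.970958 / 0.44704 = 87.175551 mph ≈ 87.18 mph (4 s.f.). Final answer: 87.18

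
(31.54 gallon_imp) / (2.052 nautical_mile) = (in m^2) 3.773e-05. Check: 1 gallon_imp = 0.00454609 m^3, so 31.54 gallon_imp = 31.54 * 0.00454609 = 0.14338368 m^3. 1 nautical_mile = 1852 m, so 2.052 nautical_mile = 2.052 * 1852 = 3800.304 m. Combine: 0.14338368 m^3 / 3800.304 m = 3.7729529e-05 m^2. Result: 3.7729529e-05 m^2 ≈ 3.773e-05 m^2 (4 s.f.).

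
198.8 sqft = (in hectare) 0.001847. Check: 1 sqft = 0.09290304 m^2, so 198.8 sqft = 198.8 * 0.09290304 = 18.469124 m^2. 1 hectare = 10000 m^2, so 18.469124 m^2 = 18.469124 / 10000 = 0.0018469124 hectare ≈ 0.001847 hectare (4 s.f.).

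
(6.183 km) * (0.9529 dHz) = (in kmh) 1 km = 1000 m, so 6.183 km = 6.183 * 1000 = 6183 m. 1 dHz = 0.1 Hz, so 0.9529 dHz = 0.9529 * 0.1 = 0.09529 Hz. Combine: 6183 m * 0.09529 Hz = 589.17807 m/s. 1 kmh = 0.27777778 m/s, so 589.17807 m/s = 589.17807 / 0.27777778 = 2121.0411 kmh ≈ 2121 kmh (4 s.f.). Final answer: 2121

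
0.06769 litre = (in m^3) 1 litre = 0.001 m^3, so 0.06769 litre = 0.06769 * 0.001 = 6.769e-05 m^3. Result: 6.769e-05 m^3. Final answer: 6.769e-05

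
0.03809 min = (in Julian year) 7.242e-08. Check: 1 min = 60 s, so 0.03809 min = 0.03809 * 60 = 2.2854 s. 1 Julian year = 31557600 s, so 2.2854 s = 2.2854 / 31557600 = 7.2419956e-08 Julian year ≈ 7.242e-08 Julian year (4 s.f.).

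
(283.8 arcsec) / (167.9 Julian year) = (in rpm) 1 arcsec = 4.8481368e-06 rad, so 283.8 arcsec = 283.8 * 4.8481368e-06 = 0.0013759012 rad. 1 Julian year = 31557600 s, so 167.9 Julian year = 167.9 * 31557600 = 5.298521e+09 s. Combine: 0.0013759012 rad / 5.298521e+09 s = 2.5967647e-13 rad/s. 1 rpm = 0.10471976 rad/s, so 2.5967647e-13 rad/s = 2.5967647e-13 / 0.10471976 = 2.4797276e-12 rpm ≈ 2.48e-12 rpm (4 s.f.). Final answer: 2.48e-12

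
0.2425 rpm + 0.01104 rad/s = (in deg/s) 1 rpm = 0.10471976 rad/s, so 0.2425 rpm = 0.2425 * 0.10471976 = 0.025394541 rad/s. 0.01104 rad/s is already in rad/s. Sum: 0.025394541 + 0.01104 = 0.036434541 rad/s. 1 deg/s = 0.017453293 rad/s, so 0.036434541 rad/s = 0.036434541 / 0.017453293 = 2.0875454 deg/s ≈ 2.088 deg/s (4 s.f.). Final answer: 2.088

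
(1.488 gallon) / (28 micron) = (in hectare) 1 gallon = 0.0037854118 m^3, so 1.488 gallon = 1.488 * 0.0037854118 = 0.0056326927 m^3. 1 micron = 1e-06 m, so 28 micron = 28 * 1e-06 = 2.8e-05 m. Combine: 0.0056326927 m^3 / 2.8e-05 m = 201.1676 m^2. 1 hectare = 10000 m^2, so 201.1676 m^2 = 201.1676 / 10000 = 0.02011676 hectare ≈ 0.02012 hectare (4 s.f.). Final answer: 0.02012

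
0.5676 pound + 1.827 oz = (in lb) 1 pound = 0.45359237 kg, so 0.5676 pound = 0.5676 * 0.45359237 = 0.25745903 kg. 1 oz = 0.028349523 kg, so 1.827 oz = 1.827 * 0.028349523 = 0.051794579 kg. Sum: 0.25745903 + 0.051794579 = 0.30925361 kg. 1 lb = 0.45359237 kg, so 0.30925361 kg = 0.30925361 / 0.45359237 = 0.6817875 lb ≈ 0.6818 lb (4 s.f.). Final answer: 0.6818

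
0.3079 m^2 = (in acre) 7.608e-05. Check: 1 acre = 4046.8564 m^2, so 0.3079 m^2 = 0.3079 / 4046.8564 = 7.6083747e-05 acre ≈ 7.608e-05 acre (4 s.f.).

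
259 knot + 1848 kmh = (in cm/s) 6.466e+04. Check: 1 knot = 0.51444444 m/s, so 259 knot = 259 * 0.51444444 = 133.24111 m/s. 1 kmh = 0.27777778 m/s, so 1848 kmh = 1848 * 0.27777778 = 513.33333 m/s. Sum: 133.24111 + 513.33333 = 646.57444 m/s. 1 cm/s = 0.01 m/s, so 646.57444 m/s = 646.57444 / 0.01 = 64657.444 cm/s ≈ 6.466e+04 cm/s (4 s.f.).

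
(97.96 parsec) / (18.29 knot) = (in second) 1 parsec = 3.0856776e+16 m, so 97.96 parsec = 97.96 * 3.0856776e+16 = 3.0227298e+18 m. 1 knot = 0.51444444 m/s, so 18.29 knot = 18.29 * 0.51444444 = 9.4091889 m/s. Combine: 3.0227298e+18 m / 9.4091889 m/s = 3.2125296e+17 s. 3.2125296e+17 s = 3.2125296e+17 second ≈ 3.213e+17 second (4 s.f.). Final answer: 3.213e+17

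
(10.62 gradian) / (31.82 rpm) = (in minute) 0.0008344. Check: 1 gradian = 0.015707963 rad, so 10.62 gradian = 10.62 * 0.015707963 = 0.16681857 rad. 1 rpm = 0.10471976 rad/s, so 31.82 rpm = 31.82 * 0.10471976 = 3.3321826 rad/s. Combine: 0.16681857 rad / 3.3321826 rad/s = 0.050062854 s. 1 minute = 60 s, so 0.050062854 s = 0.050062854 / 60 = 0.00083438089 minute ≈ 0.0008344 minute (4 s.f.).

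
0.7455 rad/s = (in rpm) 7.119. Check: 1 rpm = 0.10471976 rad/s, so 0.7455 rad/s = 0.7455 / 0.10471976 = 7.1190006 rpm ≈ 7.119 rpm (4 s.f.).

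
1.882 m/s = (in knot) 3.658. Check: 1 knot = 0.51444444 m/s, so 1.882 m/s = 1.882 / 0.51444444 = 3.6583153 knot ≈ 3.658 knot (4 s.f.).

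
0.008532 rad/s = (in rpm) 1 rpm = 0.10471976 rad/s, so 0.008532 rad/s = 0.008532 / 0.10471976 = 0.081474598 rpm ≈ 0.08147 rpm (4 s.f.). Final answer: 0.08147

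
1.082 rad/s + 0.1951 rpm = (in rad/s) 1.102. Check: 1.082 rad/s is already in rad/s. 1 rpm = 0.10471976 rad/s, so 0.1951 rpm = 0.1951 * 0.10471976 = 0.020430824 rad/s. Sum: 1.082 + 0.020430824 = 1.1024308 rad/s. Result: 1.1024308 rad/s ≈ 1.102 rad/s (4 s.f.).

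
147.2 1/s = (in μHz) 147.2 1/s = 147.2 Hz. 1 μHz = 1e-06 Hz, so 147.2 Hz = 147.2 / 1e-06 = 1.472e+08 μHz. Final answer: 1.472e+08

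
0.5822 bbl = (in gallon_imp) 20.36. Check: 1 bbl = 0.15898729 m^3, so 0.5822 bbl = 0.5822 * 0.15898729 = 0.092562403 m^3. 1 gallon_imp = 0.00454609 m^3, so 0.092562403 m^3 = 0.092562403 / 0.00454609 = 20.360882 gallon_imp ≈ 20.36 gallon_imp (4 s.f.).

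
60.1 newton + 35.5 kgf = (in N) 60.1 newton = 60.1 N. 1 kgf = 9.80665 N, so 35.5 kgf = 35.5 * 9.80665 = 348.13608 N. Sum: 60.1 + 348.13608 = 408.23608 N. Result: 408.23608 N ≈ 408.2 N (4 s.f.). Final answer: 408.2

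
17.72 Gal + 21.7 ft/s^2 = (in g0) 1 Gal = 0.01 m/s^2, so 17.72 Gal = 17.72 * 0.01 = 0.1772 m/s^2. 1 ft/s^2 = 0.3048 m/s^2, so 21.7 ft/s^2 = 21.7 * 0.3048 = 6.61416 m/s^2. Sum: 0.1772 + 6.61416 = 6.79136 m/s^2. 1 g0 = 9.80665 m/s^2, so 6.79136 m/s^2 = 6.79136 / 9.80665 = 0.69252599 g0 ≈ 0.6925 g0 (4 s.f.). Final answer: 0.6925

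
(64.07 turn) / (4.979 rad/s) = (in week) 0.0001337. Check: 1 turn = 6.2831853 rad, so 64.07 turn = 64.07 * 6.2831853 = 402.56368 rad. 4.979 rad/s is already in rad/s. Combine: 402.56368 rad / 4.979 rad/s = 80.852316 s. 1 week = 604800 s, so 80.852316 s = 80.852316 / 604800 = 0.00013368439 week ≈ 0.0001337 week (4 s.f.).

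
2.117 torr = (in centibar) 0.2822. Check: 1 torr = 133.32237 Pa, so 2.117 torr = 2.117 * 133.32237 = 282.24345 Pa. 1 centibar = 1000 Pa, so 282.24345 Pa = 282.24345 / 1000 = 0.28224345 centibar ≈ 0.2822 centibar (4 s.f.).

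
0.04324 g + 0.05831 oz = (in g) 1.696. Check: 1 g = 0.001 kg, so 0.04324 g = 0.04324 * 0.001 = 4.324e-05 kg. 1 oz = 0.028349523 kg, so 0.05831 oz = 0.05831 * 0.028349523 = 0.0016530607 kg. Sum: 4.324e-05 + 0.0016530607 = 0.0016963007 kg. 1 g = 0.001 kg, so 0.0016963007 kg = 0.0016963007 / 0.001 = 1.6963007 g ≈ 1.696 g (4 s.f.).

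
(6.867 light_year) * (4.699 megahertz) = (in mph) 6.829e+23. Check: 1 light_year = 9.4607305e+15 m, so 6.867 light_year = 6.867 * 9.4607305e+15 = 6.4966836e+16 m. 1 megahertz = 1000000 Hz, so 4.699 megahertz = 4.699 * 1000000 = 4699000 Hz. Combine: 6.4966836e+16 m * 4699000 Hz = 3.0527916e+23 m/s. 1 mph = 0.44704 m/s, so 3.0527916e+23 m/s = 3.0527916e+23 / 0.44704 = 6.8289004e+23 mph ≈ 6.829e+23 mph (4 s.f.).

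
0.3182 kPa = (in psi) 1 kPa = 1000 Pa, so 0.3182 kPa = 0.3182 * 1000 = 318.2 Pa. 1 psi = 6894.7573 Pa, so 318.2 Pa = 318.2 / 6894.7573 = 0.046151008 psi ≈ 0.04615 psi (4 s.f.). Final answer: 0.04615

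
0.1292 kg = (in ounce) 1 ounce = 0.028349523 kg, so 0.1292 kg = 0.1292 / 0.028349523 = 4.5573959 ounce ≈ 4.557 ounce (4 s.f.). Final answer: 4.557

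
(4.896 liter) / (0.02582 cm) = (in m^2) 18.96. Check: 1 liter = 0.001 m^3, so 4.896 liter = 4.896 * 0.001 = 0.004896 m^3. 1 cm = 0.01 m, so 0.02582 cm = 0.02582 * 0.01 = 0.0002582 m. Combine: 0.004896 m^3 / 0.0002582 m = 18.962045 m^2. Result: 18.962045 m^2 ≈ 18.96 m^2 (4 s.f.).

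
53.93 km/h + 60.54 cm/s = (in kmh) 1 km/h = 0.27777778 m/s, so 53.93 km/h = 53.93 * 0.27777778 = 14.980556 m/s. 1 cm/s = 0.01 m/s, so 60.54 cm/s = 60.54 * 0.01 = 0.6054 m/s. Sum: 14.980556 + 0.6054 = 15.585956 m/s. 1 kmh = 0.27777778 m/s, so 15.585956 m/s = 15.585956 / 0.27777778 = 56.10944 kmh ≈ 56.11 kmh (4 s.f.). Final answer: 56.11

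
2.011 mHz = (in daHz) 1 mHz = 0.001 Hz, so 2.011 mHz = 2.011 * 0.001 = 0.002011 Hz. 1 daHz = 10 Hz, so 0.002011 Hz = 0.002011 / 10 = 0.0002011 daHz. Final answer: 0.0002011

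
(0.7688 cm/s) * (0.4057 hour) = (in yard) 1 cm/s = 0.01 m/s, so 0.7688 cm/s = 0.7688 * 0.01 = 0.007688 m/s. 1 hour = 3600 s, so 0.4057 hour = 0.4057 * 3600 = 1460.52 s. Combine: 0.007688 m/s * 1460.52 s = 11.228478 m. 1 yard = 0.9144 m, so 11.228478 m = 11.228478 / 0.9144 = 12.279613 yard ≈ 12.28 yard (4 s.f.). Final answer: 12.28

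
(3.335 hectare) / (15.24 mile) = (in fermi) 1.36e+15. Check: 1 hectare = 10000 m^2, so 3.335 hectare = 3.335 * 10000 = 33350 m^2. 1 mile = 1609.344 m, so 15.24 mile = 15.24 * 1609.344 = 24526.403 m. Combine: 33350 m^2 / 24526.403 m = 1.3597591 m. 1 fermi = 1e-15 m, so 1.3597591 m = 1.3597591 / 1e-15 = 1.3597591e+15 fermi ≈ 1.36e+15 fermi (4 s.f.).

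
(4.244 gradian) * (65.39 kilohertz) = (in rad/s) 1 gradian = 0.015707963 rad, so 4.244 gradian = 4.244 * 0.015707963 = 0.066664596 rad. 1 kilohertz = 1000 Hz, so 65.39 kilohertz = 65.39 * 1000 = 65390 Hz. Combine: 0.066664596 rad * 65390 Hz = 4359.1979 rad/s. Result: 4359.1979 rad/s ≈ 4359 rad/s (4 s.f.). Final answer: 4359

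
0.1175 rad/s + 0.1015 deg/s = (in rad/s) 0.1175 rad/s is already in rad/s. 1 deg/s = 0.017453293 rad/s, so 0.1015 deg/s = 0.1015 * 0.017453293 = 0.0017715092 rad/s. Sum: 0.1175 + 0.0017715092 = 0.11927151 rad/s. Result: 0.11927151 rad/s ≈ 0.1193 rad/s (4 s.f.). Final answer: 0.1193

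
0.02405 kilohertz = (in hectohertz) 0.2405. Check: 1 kilohertz = 1000 Hz, so 0.02405 kilohertz = 0.02405 * 1000 = 24.05 Hz. 1 hectohertz = 100 Hz, so 24.05 Hz = 24.05 / 100 = 0.2405 hectohertz.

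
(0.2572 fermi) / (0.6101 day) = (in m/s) 1 fermi = 1e-15 m, so 0.2572 fermi = 0.2572 * 1e-15 = 2.572e-16 m. 1 day = 86400 s, so 0.6101 day = 0.6101 * 86400 = 52712.64 s. Combine: 2.572e-16 m / 52712.64 s = 4.8792851e-21 m/s. Result: 4.8792851e-21 m/s ≈ 4.879e-21 m/s (4 s.f.). Final answer: 4.879e-21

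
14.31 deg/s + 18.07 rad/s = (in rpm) 1 deg/s = 0.017453293 rad/s, so 14.31 deg/s = 14.31 * 0.017453293 = 0.24975662 rad/s. 18.07 rad/s is already in rad/s. Sum: 0.24975662 + 18.07 = 18.319757 rad/s. 1 rpm = 0.10471976 rad/s, so 18.319757 rad/s = 18.319757 / 0.10471976 = 174.94079 rpm ≈ 174.9 rpm (4 s.f.). Final answer: 174.9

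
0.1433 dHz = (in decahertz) 1 dHz = 0.1 Hz, so 0.1433 dHz = 0.1433 * 0.1 = 0.01433 Hz. 1 decahertz = 10 Hz, so 0.01433 Hz = 0.01433 / 10 = 0.001433 decahertz. Final answer: 0.001433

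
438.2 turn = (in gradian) 1.753e+05. Check: 1 turn = 6.2831853 rad, so 438.2 turn = 438.2 * 6.2831853 = 2753.2918 rad. 1 gradian = 0.015707963 rad, so 2753.2918 rad = 2753.2918 / 0.015707963 = 175280 gradian ≈ 1.753e+05 gradian (4 s.f.).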